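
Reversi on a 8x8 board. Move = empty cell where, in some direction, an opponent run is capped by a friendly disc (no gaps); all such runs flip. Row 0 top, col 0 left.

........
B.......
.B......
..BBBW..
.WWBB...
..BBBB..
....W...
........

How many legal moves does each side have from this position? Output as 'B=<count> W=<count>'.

Answer: B=10 W=8

Derivation:
-- B to move --
(2,4): no bracket -> illegal
(2,5): no bracket -> illegal
(2,6): flips 1 -> legal
(3,0): flips 1 -> legal
(3,1): flips 1 -> legal
(3,6): flips 1 -> legal
(4,0): flips 2 -> legal
(4,5): no bracket -> illegal
(4,6): no bracket -> illegal
(5,0): flips 1 -> legal
(5,1): flips 1 -> legal
(6,3): no bracket -> illegal
(6,5): no bracket -> illegal
(7,3): flips 1 -> legal
(7,4): flips 1 -> legal
(7,5): flips 1 -> legal
B mobility = 10
-- W to move --
(0,0): no bracket -> illegal
(0,1): no bracket -> illegal
(1,1): no bracket -> illegal
(1,2): no bracket -> illegal
(2,0): no bracket -> illegal
(2,2): flips 1 -> legal
(2,3): flips 1 -> legal
(2,4): flips 4 -> legal
(2,5): no bracket -> illegal
(3,0): no bracket -> illegal
(3,1): flips 3 -> legal
(4,5): flips 2 -> legal
(4,6): flips 1 -> legal
(5,1): no bracket -> illegal
(5,6): no bracket -> illegal
(6,1): no bracket -> illegal
(6,2): flips 3 -> legal
(6,3): flips 1 -> legal
(6,5): no bracket -> illegal
(6,6): no bracket -> illegal
W mobility = 8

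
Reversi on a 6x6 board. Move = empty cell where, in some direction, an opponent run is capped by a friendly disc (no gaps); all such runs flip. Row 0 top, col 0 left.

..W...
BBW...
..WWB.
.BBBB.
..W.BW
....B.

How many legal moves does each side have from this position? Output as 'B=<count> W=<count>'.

Answer: B=7 W=8

Derivation:
-- B to move --
(0,1): flips 2 -> legal
(0,3): no bracket -> illegal
(1,3): flips 3 -> legal
(1,4): flips 1 -> legal
(2,1): flips 2 -> legal
(3,5): no bracket -> illegal
(4,1): no bracket -> illegal
(4,3): no bracket -> illegal
(5,1): flips 1 -> legal
(5,2): flips 1 -> legal
(5,3): flips 1 -> legal
(5,5): no bracket -> illegal
B mobility = 7
-- W to move --
(0,0): flips 1 -> legal
(0,1): no bracket -> illegal
(1,3): no bracket -> illegal
(1,4): no bracket -> illegal
(1,5): flips 2 -> legal
(2,0): flips 2 -> legal
(2,1): no bracket -> illegal
(2,5): flips 1 -> legal
(3,0): no bracket -> illegal
(3,5): no bracket -> illegal
(4,0): flips 1 -> legal
(4,1): flips 1 -> legal
(4,3): flips 2 -> legal
(5,3): no bracket -> illegal
(5,5): flips 2 -> legal
W mobility = 8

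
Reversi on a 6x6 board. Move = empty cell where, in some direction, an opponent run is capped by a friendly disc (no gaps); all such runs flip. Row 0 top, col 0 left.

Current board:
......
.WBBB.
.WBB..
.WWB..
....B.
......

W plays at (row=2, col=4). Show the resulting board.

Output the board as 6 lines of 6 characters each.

Place W at (2,4); scan 8 dirs for brackets.
Dir NW: opp run (1,3), next='.' -> no flip
Dir N: opp run (1,4), next='.' -> no flip
Dir NE: first cell '.' (not opp) -> no flip
Dir W: opp run (2,3) (2,2) capped by W -> flip
Dir E: first cell '.' (not opp) -> no flip
Dir SW: opp run (3,3), next='.' -> no flip
Dir S: first cell '.' (not opp) -> no flip
Dir SE: first cell '.' (not opp) -> no flip
All flips: (2,2) (2,3)

Answer: ......
.WBBB.
.WWWW.
.WWB..
....B.
......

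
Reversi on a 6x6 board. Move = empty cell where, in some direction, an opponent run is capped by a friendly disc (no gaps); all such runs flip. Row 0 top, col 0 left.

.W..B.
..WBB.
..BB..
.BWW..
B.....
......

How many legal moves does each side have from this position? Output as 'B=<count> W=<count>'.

-- B to move --
(0,0): no bracket -> illegal
(0,2): flips 1 -> legal
(0,3): no bracket -> illegal
(1,0): no bracket -> illegal
(1,1): flips 1 -> legal
(2,1): no bracket -> illegal
(2,4): no bracket -> illegal
(3,4): flips 2 -> legal
(4,1): flips 1 -> legal
(4,2): flips 1 -> legal
(4,3): flips 1 -> legal
(4,4): flips 1 -> legal
B mobility = 7
-- W to move --
(0,2): no bracket -> illegal
(0,3): flips 2 -> legal
(0,5): flips 2 -> legal
(1,1): flips 1 -> legal
(1,5): flips 2 -> legal
(2,0): no bracket -> illegal
(2,1): no bracket -> illegal
(2,4): no bracket -> illegal
(2,5): no bracket -> illegal
(3,0): flips 1 -> legal
(3,4): flips 1 -> legal
(4,1): no bracket -> illegal
(4,2): no bracket -> illegal
(5,0): no bracket -> illegal
(5,1): no bracket -> illegal
W mobility = 6

Answer: B=7 W=6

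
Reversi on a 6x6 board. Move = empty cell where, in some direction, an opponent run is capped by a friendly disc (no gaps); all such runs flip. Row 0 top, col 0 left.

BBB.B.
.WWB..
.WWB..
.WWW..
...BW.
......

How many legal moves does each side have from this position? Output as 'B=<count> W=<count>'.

-- B to move --
(0,3): no bracket -> illegal
(1,0): flips 4 -> legal
(2,0): flips 3 -> legal
(2,4): no bracket -> illegal
(3,0): no bracket -> illegal
(3,4): no bracket -> illegal
(3,5): no bracket -> illegal
(4,0): flips 2 -> legal
(4,1): flips 4 -> legal
(4,2): flips 3 -> legal
(4,5): flips 1 -> legal
(5,3): no bracket -> illegal
(5,4): no bracket -> illegal
(5,5): flips 4 -> legal
B mobility = 7
-- W to move --
(0,3): flips 2 -> legal
(0,5): no bracket -> illegal
(1,0): no bracket -> illegal
(1,4): flips 2 -> legal
(1,5): no bracket -> illegal
(2,4): flips 1 -> legal
(3,4): flips 1 -> legal
(4,2): flips 1 -> legal
(5,2): no bracket -> illegal
(5,3): flips 1 -> legal
(5,4): flips 1 -> legal
W mobility = 7

Answer: B=7 W=7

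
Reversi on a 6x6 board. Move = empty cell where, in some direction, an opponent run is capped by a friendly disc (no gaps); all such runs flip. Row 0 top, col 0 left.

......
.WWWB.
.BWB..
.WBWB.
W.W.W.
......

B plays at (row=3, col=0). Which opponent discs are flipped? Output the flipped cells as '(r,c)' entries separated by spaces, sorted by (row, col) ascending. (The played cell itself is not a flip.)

Answer: (3,1)

Derivation:
Dir NW: edge -> no flip
Dir N: first cell '.' (not opp) -> no flip
Dir NE: first cell 'B' (not opp) -> no flip
Dir W: edge -> no flip
Dir E: opp run (3,1) capped by B -> flip
Dir SW: edge -> no flip
Dir S: opp run (4,0), next='.' -> no flip
Dir SE: first cell '.' (not opp) -> no flip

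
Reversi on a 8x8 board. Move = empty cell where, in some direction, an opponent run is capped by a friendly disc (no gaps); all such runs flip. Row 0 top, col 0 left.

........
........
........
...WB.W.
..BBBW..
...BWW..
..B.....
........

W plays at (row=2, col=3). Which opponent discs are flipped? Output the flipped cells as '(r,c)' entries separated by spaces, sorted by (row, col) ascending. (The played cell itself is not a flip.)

Answer: (3,4)

Derivation:
Dir NW: first cell '.' (not opp) -> no flip
Dir N: first cell '.' (not opp) -> no flip
Dir NE: first cell '.' (not opp) -> no flip
Dir W: first cell '.' (not opp) -> no flip
Dir E: first cell '.' (not opp) -> no flip
Dir SW: first cell '.' (not opp) -> no flip
Dir S: first cell 'W' (not opp) -> no flip
Dir SE: opp run (3,4) capped by W -> flip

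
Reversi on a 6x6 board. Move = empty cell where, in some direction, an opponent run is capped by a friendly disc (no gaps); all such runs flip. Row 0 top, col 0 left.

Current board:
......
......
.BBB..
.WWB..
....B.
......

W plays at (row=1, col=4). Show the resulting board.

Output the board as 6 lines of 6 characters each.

Answer: ......
....W.
.BBW..
.WWB..
....B.
......

Derivation:
Place W at (1,4); scan 8 dirs for brackets.
Dir NW: first cell '.' (not opp) -> no flip
Dir N: first cell '.' (not opp) -> no flip
Dir NE: first cell '.' (not opp) -> no flip
Dir W: first cell '.' (not opp) -> no flip
Dir E: first cell '.' (not opp) -> no flip
Dir SW: opp run (2,3) capped by W -> flip
Dir S: first cell '.' (not opp) -> no flip
Dir SE: first cell '.' (not opp) -> no flip
All flips: (2,3)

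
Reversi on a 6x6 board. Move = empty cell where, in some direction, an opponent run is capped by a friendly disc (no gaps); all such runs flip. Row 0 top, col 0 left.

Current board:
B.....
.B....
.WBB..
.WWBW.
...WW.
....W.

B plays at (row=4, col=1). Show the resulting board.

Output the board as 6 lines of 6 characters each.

Answer: B.....
.B....
.BBB..
.BBBW.
.B.WW.
....W.

Derivation:
Place B at (4,1); scan 8 dirs for brackets.
Dir NW: first cell '.' (not opp) -> no flip
Dir N: opp run (3,1) (2,1) capped by B -> flip
Dir NE: opp run (3,2) capped by B -> flip
Dir W: first cell '.' (not opp) -> no flip
Dir E: first cell '.' (not opp) -> no flip
Dir SW: first cell '.' (not opp) -> no flip
Dir S: first cell '.' (not opp) -> no flip
Dir SE: first cell '.' (not opp) -> no flip
All flips: (2,1) (3,1) (3,2)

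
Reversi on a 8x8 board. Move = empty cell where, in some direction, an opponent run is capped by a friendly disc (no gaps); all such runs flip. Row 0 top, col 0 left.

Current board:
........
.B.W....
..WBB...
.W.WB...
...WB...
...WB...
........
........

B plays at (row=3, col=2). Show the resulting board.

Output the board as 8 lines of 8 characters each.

Answer: ........
.B.W....
..WBB...
.WBBB...
...BB...
...WB...
........
........

Derivation:
Place B at (3,2); scan 8 dirs for brackets.
Dir NW: first cell '.' (not opp) -> no flip
Dir N: opp run (2,2), next='.' -> no flip
Dir NE: first cell 'B' (not opp) -> no flip
Dir W: opp run (3,1), next='.' -> no flip
Dir E: opp run (3,3) capped by B -> flip
Dir SW: first cell '.' (not opp) -> no flip
Dir S: first cell '.' (not opp) -> no flip
Dir SE: opp run (4,3) capped by B -> flip
All flips: (3,3) (4,3)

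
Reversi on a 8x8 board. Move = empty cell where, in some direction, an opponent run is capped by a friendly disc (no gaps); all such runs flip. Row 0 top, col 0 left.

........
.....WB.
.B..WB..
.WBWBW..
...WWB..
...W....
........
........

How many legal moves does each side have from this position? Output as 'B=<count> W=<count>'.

Answer: B=9 W=7

Derivation:
-- B to move --
(0,4): no bracket -> illegal
(0,5): flips 1 -> legal
(0,6): no bracket -> illegal
(1,3): no bracket -> illegal
(1,4): flips 2 -> legal
(2,0): no bracket -> illegal
(2,2): no bracket -> illegal
(2,3): flips 1 -> legal
(2,6): no bracket -> illegal
(3,0): flips 1 -> legal
(3,6): flips 1 -> legal
(4,0): no bracket -> illegal
(4,1): flips 1 -> legal
(4,2): flips 2 -> legal
(4,6): no bracket -> illegal
(5,2): flips 1 -> legal
(5,4): flips 2 -> legal
(5,5): no bracket -> illegal
(6,2): no bracket -> illegal
(6,3): no bracket -> illegal
(6,4): no bracket -> illegal
B mobility = 9
-- W to move --
(0,5): no bracket -> illegal
(0,6): no bracket -> illegal
(0,7): flips 3 -> legal
(1,0): flips 2 -> legal
(1,1): flips 1 -> legal
(1,2): no bracket -> illegal
(1,4): no bracket -> illegal
(1,7): flips 1 -> legal
(2,0): no bracket -> illegal
(2,2): no bracket -> illegal
(2,3): no bracket -> illegal
(2,6): flips 1 -> legal
(2,7): no bracket -> illegal
(3,0): no bracket -> illegal
(3,6): no bracket -> illegal
(4,1): no bracket -> illegal
(4,2): no bracket -> illegal
(4,6): flips 1 -> legal
(5,4): no bracket -> illegal
(5,5): flips 1 -> legal
(5,6): no bracket -> illegal
W mobility = 7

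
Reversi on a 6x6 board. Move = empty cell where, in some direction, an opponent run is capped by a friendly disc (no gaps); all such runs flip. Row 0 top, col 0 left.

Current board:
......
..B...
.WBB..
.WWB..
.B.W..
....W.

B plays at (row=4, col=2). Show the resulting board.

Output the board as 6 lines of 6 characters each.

Answer: ......
..B...
.WBB..
.WBB..
.BBW..
....W.

Derivation:
Place B at (4,2); scan 8 dirs for brackets.
Dir NW: opp run (3,1), next='.' -> no flip
Dir N: opp run (3,2) capped by B -> flip
Dir NE: first cell 'B' (not opp) -> no flip
Dir W: first cell 'B' (not opp) -> no flip
Dir E: opp run (4,3), next='.' -> no flip
Dir SW: first cell '.' (not opp) -> no flip
Dir S: first cell '.' (not opp) -> no flip
Dir SE: first cell '.' (not opp) -> no flip
All flips: (3,2)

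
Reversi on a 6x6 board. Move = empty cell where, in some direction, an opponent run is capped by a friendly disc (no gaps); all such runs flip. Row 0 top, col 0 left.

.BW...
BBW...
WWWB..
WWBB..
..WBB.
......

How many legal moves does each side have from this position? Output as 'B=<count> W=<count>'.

-- B to move --
(0,3): flips 1 -> legal
(1,3): flips 1 -> legal
(4,0): flips 2 -> legal
(4,1): flips 3 -> legal
(5,1): flips 1 -> legal
(5,2): flips 1 -> legal
(5,3): no bracket -> illegal
B mobility = 6
-- W to move --
(0,0): flips 3 -> legal
(1,3): no bracket -> illegal
(1,4): no bracket -> illegal
(2,4): flips 2 -> legal
(3,4): flips 3 -> legal
(3,5): no bracket -> illegal
(4,1): no bracket -> illegal
(4,5): flips 2 -> legal
(5,2): no bracket -> illegal
(5,3): no bracket -> illegal
(5,4): flips 2 -> legal
(5,5): flips 2 -> legal
W mobility = 6

Answer: B=6 W=6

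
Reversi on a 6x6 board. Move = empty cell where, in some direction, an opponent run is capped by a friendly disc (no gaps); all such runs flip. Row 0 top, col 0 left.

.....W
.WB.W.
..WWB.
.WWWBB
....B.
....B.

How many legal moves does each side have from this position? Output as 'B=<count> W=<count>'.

Answer: B=6 W=7

Derivation:
-- B to move --
(0,0): flips 3 -> legal
(0,1): no bracket -> illegal
(0,2): no bracket -> illegal
(0,3): no bracket -> illegal
(0,4): flips 1 -> legal
(1,0): flips 1 -> legal
(1,3): no bracket -> illegal
(1,5): no bracket -> illegal
(2,0): no bracket -> illegal
(2,1): flips 2 -> legal
(2,5): no bracket -> illegal
(3,0): flips 3 -> legal
(4,0): no bracket -> illegal
(4,1): no bracket -> illegal
(4,2): flips 3 -> legal
(4,3): no bracket -> illegal
B mobility = 6
-- W to move --
(0,1): flips 1 -> legal
(0,2): flips 1 -> legal
(0,3): no bracket -> illegal
(1,3): flips 1 -> legal
(1,5): flips 1 -> legal
(2,1): no bracket -> illegal
(2,5): flips 1 -> legal
(4,3): no bracket -> illegal
(4,5): flips 1 -> legal
(5,3): no bracket -> illegal
(5,5): flips 1 -> legal
W mobility = 7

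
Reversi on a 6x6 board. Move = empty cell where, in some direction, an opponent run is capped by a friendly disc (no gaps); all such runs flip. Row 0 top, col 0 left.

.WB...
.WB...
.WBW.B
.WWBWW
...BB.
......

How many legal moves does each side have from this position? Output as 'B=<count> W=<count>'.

-- B to move --
(0,0): flips 2 -> legal
(1,0): flips 3 -> legal
(1,3): flips 1 -> legal
(1,4): no bracket -> illegal
(2,0): flips 2 -> legal
(2,4): flips 2 -> legal
(3,0): flips 3 -> legal
(4,0): flips 1 -> legal
(4,1): no bracket -> illegal
(4,2): flips 1 -> legal
(4,5): flips 3 -> legal
B mobility = 9
-- W to move --
(0,3): flips 2 -> legal
(1,3): flips 2 -> legal
(1,4): no bracket -> illegal
(1,5): flips 1 -> legal
(2,4): no bracket -> illegal
(4,2): no bracket -> illegal
(4,5): no bracket -> illegal
(5,2): flips 1 -> legal
(5,3): flips 3 -> legal
(5,4): flips 2 -> legal
(5,5): flips 3 -> legal
W mobility = 7

Answer: B=9 W=7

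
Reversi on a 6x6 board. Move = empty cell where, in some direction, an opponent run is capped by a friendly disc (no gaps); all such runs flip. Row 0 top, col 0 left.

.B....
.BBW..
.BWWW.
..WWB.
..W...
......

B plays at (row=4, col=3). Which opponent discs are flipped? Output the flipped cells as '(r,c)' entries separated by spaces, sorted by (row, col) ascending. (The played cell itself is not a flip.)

Dir NW: opp run (3,2) capped by B -> flip
Dir N: opp run (3,3) (2,3) (1,3), next='.' -> no flip
Dir NE: first cell 'B' (not opp) -> no flip
Dir W: opp run (4,2), next='.' -> no flip
Dir E: first cell '.' (not opp) -> no flip
Dir SW: first cell '.' (not opp) -> no flip
Dir S: first cell '.' (not opp) -> no flip
Dir SE: first cell '.' (not opp) -> no flip

Answer: (3,2)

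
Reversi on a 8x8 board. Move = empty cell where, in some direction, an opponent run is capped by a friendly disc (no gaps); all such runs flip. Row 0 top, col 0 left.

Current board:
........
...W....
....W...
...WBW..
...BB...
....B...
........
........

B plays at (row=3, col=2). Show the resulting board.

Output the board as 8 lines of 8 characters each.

Answer: ........
...W....
....W...
..BBBW..
...BB...
....B...
........
........

Derivation:
Place B at (3,2); scan 8 dirs for brackets.
Dir NW: first cell '.' (not opp) -> no flip
Dir N: first cell '.' (not opp) -> no flip
Dir NE: first cell '.' (not opp) -> no flip
Dir W: first cell '.' (not opp) -> no flip
Dir E: opp run (3,3) capped by B -> flip
Dir SW: first cell '.' (not opp) -> no flip
Dir S: first cell '.' (not opp) -> no flip
Dir SE: first cell 'B' (not opp) -> no flip
All flips: (3,3)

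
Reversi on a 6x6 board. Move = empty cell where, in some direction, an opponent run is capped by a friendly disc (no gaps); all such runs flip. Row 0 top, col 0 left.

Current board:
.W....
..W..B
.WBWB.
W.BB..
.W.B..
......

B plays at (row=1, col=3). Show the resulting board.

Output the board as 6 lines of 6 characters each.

Place B at (1,3); scan 8 dirs for brackets.
Dir NW: first cell '.' (not opp) -> no flip
Dir N: first cell '.' (not opp) -> no flip
Dir NE: first cell '.' (not opp) -> no flip
Dir W: opp run (1,2), next='.' -> no flip
Dir E: first cell '.' (not opp) -> no flip
Dir SW: first cell 'B' (not opp) -> no flip
Dir S: opp run (2,3) capped by B -> flip
Dir SE: first cell 'B' (not opp) -> no flip
All flips: (2,3)

Answer: .W....
..WB.B
.WBBB.
W.BB..
.W.B..
......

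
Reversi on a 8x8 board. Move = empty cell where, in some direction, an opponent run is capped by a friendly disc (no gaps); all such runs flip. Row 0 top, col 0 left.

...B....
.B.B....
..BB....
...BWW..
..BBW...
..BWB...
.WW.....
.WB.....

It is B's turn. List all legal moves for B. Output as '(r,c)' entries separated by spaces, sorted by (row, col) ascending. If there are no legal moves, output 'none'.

Answer: (2,4) (2,5) (3,6) (4,5) (5,0) (5,5) (6,3) (6,4) (7,0)

Derivation:
(2,4): flips 2 -> legal
(2,5): flips 1 -> legal
(2,6): no bracket -> illegal
(3,6): flips 2 -> legal
(4,5): flips 2 -> legal
(4,6): no bracket -> illegal
(5,0): flips 1 -> legal
(5,1): no bracket -> illegal
(5,5): flips 1 -> legal
(6,0): no bracket -> illegal
(6,3): flips 1 -> legal
(6,4): flips 1 -> legal
(7,0): flips 2 -> legal
(7,3): no bracket -> illegal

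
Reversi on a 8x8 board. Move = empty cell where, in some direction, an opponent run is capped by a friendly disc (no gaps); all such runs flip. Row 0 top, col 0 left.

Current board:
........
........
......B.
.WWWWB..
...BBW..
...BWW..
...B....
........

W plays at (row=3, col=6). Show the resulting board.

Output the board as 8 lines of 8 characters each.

Place W at (3,6); scan 8 dirs for brackets.
Dir NW: first cell '.' (not opp) -> no flip
Dir N: opp run (2,6), next='.' -> no flip
Dir NE: first cell '.' (not opp) -> no flip
Dir W: opp run (3,5) capped by W -> flip
Dir E: first cell '.' (not opp) -> no flip
Dir SW: first cell 'W' (not opp) -> no flip
Dir S: first cell '.' (not opp) -> no flip
Dir SE: first cell '.' (not opp) -> no flip
All flips: (3,5)

Answer: ........
........
......B.
.WWWWWW.
...BBW..
...BWW..
...B....
........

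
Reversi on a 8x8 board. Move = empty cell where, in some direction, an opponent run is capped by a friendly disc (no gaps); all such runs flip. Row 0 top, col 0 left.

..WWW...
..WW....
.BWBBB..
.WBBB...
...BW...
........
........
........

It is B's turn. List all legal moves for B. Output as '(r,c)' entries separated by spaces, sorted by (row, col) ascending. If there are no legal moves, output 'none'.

Answer: (0,1) (1,1) (3,0) (4,1) (4,5) (5,4) (5,5)

Derivation:
(0,1): flips 1 -> legal
(0,5): no bracket -> illegal
(1,1): flips 1 -> legal
(1,4): no bracket -> illegal
(1,5): no bracket -> illegal
(2,0): no bracket -> illegal
(3,0): flips 1 -> legal
(3,5): no bracket -> illegal
(4,0): no bracket -> illegal
(4,1): flips 1 -> legal
(4,2): no bracket -> illegal
(4,5): flips 1 -> legal
(5,3): no bracket -> illegal
(5,4): flips 1 -> legal
(5,5): flips 1 -> legal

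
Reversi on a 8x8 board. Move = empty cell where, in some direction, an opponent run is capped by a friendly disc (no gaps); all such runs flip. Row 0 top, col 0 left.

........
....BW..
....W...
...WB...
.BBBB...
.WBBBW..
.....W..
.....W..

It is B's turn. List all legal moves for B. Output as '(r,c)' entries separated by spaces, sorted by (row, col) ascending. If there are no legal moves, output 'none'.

Answer: (0,6) (1,6) (2,2) (2,3) (3,2) (5,0) (5,6) (6,0) (6,1) (6,6) (7,6)

Derivation:
(0,4): no bracket -> illegal
(0,5): no bracket -> illegal
(0,6): flips 3 -> legal
(1,3): no bracket -> illegal
(1,6): flips 1 -> legal
(2,2): flips 1 -> legal
(2,3): flips 1 -> legal
(2,5): no bracket -> illegal
(2,6): no bracket -> illegal
(3,2): flips 1 -> legal
(3,5): no bracket -> illegal
(4,0): no bracket -> illegal
(4,5): no bracket -> illegal
(4,6): no bracket -> illegal
(5,0): flips 1 -> legal
(5,6): flips 1 -> legal
(6,0): flips 1 -> legal
(6,1): flips 1 -> legal
(6,2): no bracket -> illegal
(6,4): no bracket -> illegal
(6,6): flips 1 -> legal
(7,4): no bracket -> illegal
(7,6): flips 1 -> legal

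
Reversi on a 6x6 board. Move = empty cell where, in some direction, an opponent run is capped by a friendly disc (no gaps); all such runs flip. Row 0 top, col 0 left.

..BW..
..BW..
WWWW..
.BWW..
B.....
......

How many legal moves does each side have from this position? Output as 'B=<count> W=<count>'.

-- B to move --
(0,4): flips 3 -> legal
(1,0): no bracket -> illegal
(1,1): flips 1 -> legal
(1,4): flips 1 -> legal
(2,4): flips 1 -> legal
(3,0): flips 1 -> legal
(3,4): flips 3 -> legal
(4,1): no bracket -> illegal
(4,2): flips 2 -> legal
(4,3): no bracket -> illegal
(4,4): no bracket -> illegal
B mobility = 7
-- W to move --
(0,1): flips 2 -> legal
(1,1): flips 1 -> legal
(3,0): flips 1 -> legal
(4,1): flips 1 -> legal
(4,2): flips 1 -> legal
(5,0): no bracket -> illegal
(5,1): no bracket -> illegal
W mobility = 5

Answer: B=7 W=5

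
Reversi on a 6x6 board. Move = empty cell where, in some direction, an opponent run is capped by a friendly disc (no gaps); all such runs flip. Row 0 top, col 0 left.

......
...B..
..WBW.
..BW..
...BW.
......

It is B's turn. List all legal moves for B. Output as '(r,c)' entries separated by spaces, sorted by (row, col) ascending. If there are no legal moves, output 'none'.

(1,1): no bracket -> illegal
(1,2): flips 1 -> legal
(1,4): no bracket -> illegal
(1,5): no bracket -> illegal
(2,1): flips 1 -> legal
(2,5): flips 1 -> legal
(3,1): flips 1 -> legal
(3,4): flips 1 -> legal
(3,5): flips 1 -> legal
(4,2): no bracket -> illegal
(4,5): flips 1 -> legal
(5,3): no bracket -> illegal
(5,4): no bracket -> illegal
(5,5): no bracket -> illegal

Answer: (1,2) (2,1) (2,5) (3,1) (3,4) (3,5) (4,5)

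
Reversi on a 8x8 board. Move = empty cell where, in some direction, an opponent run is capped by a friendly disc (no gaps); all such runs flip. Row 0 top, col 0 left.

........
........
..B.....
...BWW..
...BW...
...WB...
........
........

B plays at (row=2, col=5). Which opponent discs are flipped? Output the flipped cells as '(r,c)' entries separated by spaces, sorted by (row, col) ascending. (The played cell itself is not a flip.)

Dir NW: first cell '.' (not opp) -> no flip
Dir N: first cell '.' (not opp) -> no flip
Dir NE: first cell '.' (not opp) -> no flip
Dir W: first cell '.' (not opp) -> no flip
Dir E: first cell '.' (not opp) -> no flip
Dir SW: opp run (3,4) capped by B -> flip
Dir S: opp run (3,5), next='.' -> no flip
Dir SE: first cell '.' (not opp) -> no flip

Answer: (3,4)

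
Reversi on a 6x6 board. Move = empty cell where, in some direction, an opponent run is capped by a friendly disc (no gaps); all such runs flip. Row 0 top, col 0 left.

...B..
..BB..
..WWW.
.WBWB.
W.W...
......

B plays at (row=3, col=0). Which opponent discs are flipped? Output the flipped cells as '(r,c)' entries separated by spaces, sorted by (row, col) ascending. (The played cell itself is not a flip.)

Dir NW: edge -> no flip
Dir N: first cell '.' (not opp) -> no flip
Dir NE: first cell '.' (not opp) -> no flip
Dir W: edge -> no flip
Dir E: opp run (3,1) capped by B -> flip
Dir SW: edge -> no flip
Dir S: opp run (4,0), next='.' -> no flip
Dir SE: first cell '.' (not opp) -> no flip

Answer: (3,1)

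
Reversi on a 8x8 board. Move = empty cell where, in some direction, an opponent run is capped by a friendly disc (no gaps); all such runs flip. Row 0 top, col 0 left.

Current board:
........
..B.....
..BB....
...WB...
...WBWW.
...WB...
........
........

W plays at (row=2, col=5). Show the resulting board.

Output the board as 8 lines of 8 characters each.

Place W at (2,5); scan 8 dirs for brackets.
Dir NW: first cell '.' (not opp) -> no flip
Dir N: first cell '.' (not opp) -> no flip
Dir NE: first cell '.' (not opp) -> no flip
Dir W: first cell '.' (not opp) -> no flip
Dir E: first cell '.' (not opp) -> no flip
Dir SW: opp run (3,4) capped by W -> flip
Dir S: first cell '.' (not opp) -> no flip
Dir SE: first cell '.' (not opp) -> no flip
All flips: (3,4)

Answer: ........
..B.....
..BB.W..
...WW...
...WBWW.
...WB...
........
........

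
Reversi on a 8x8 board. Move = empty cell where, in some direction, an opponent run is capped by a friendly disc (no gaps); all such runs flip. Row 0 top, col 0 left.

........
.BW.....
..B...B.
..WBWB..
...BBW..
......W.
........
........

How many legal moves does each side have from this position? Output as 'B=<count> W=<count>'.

Answer: B=9 W=6

Derivation:
-- B to move --
(0,1): no bracket -> illegal
(0,2): flips 1 -> legal
(0,3): no bracket -> illegal
(1,3): flips 1 -> legal
(2,1): flips 1 -> legal
(2,3): no bracket -> illegal
(2,4): flips 1 -> legal
(2,5): flips 1 -> legal
(3,1): flips 1 -> legal
(3,6): no bracket -> illegal
(4,1): no bracket -> illegal
(4,2): flips 1 -> legal
(4,6): flips 1 -> legal
(4,7): no bracket -> illegal
(5,4): no bracket -> illegal
(5,5): flips 1 -> legal
(5,7): no bracket -> illegal
(6,5): no bracket -> illegal
(6,6): no bracket -> illegal
(6,7): no bracket -> illegal
B mobility = 9
-- W to move --
(0,0): no bracket -> illegal
(0,1): no bracket -> illegal
(0,2): no bracket -> illegal
(1,0): flips 1 -> legal
(1,3): no bracket -> illegal
(1,5): no bracket -> illegal
(1,6): no bracket -> illegal
(1,7): no bracket -> illegal
(2,0): no bracket -> illegal
(2,1): no bracket -> illegal
(2,3): no bracket -> illegal
(2,4): no bracket -> illegal
(2,5): flips 1 -> legal
(2,7): no bracket -> illegal
(3,1): no bracket -> illegal
(3,6): flips 1 -> legal
(3,7): no bracket -> illegal
(4,2): flips 2 -> legal
(4,6): no bracket -> illegal
(5,2): flips 1 -> legal
(5,3): no bracket -> illegal
(5,4): flips 2 -> legal
(5,5): no bracket -> illegal
W mobility = 6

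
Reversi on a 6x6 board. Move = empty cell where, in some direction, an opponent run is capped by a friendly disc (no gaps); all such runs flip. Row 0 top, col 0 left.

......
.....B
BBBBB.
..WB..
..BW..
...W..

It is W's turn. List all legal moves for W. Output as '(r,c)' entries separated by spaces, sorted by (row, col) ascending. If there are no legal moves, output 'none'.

Answer: (1,0) (1,2) (1,3) (1,4) (3,1) (3,4) (4,1) (5,2)

Derivation:
(0,4): no bracket -> illegal
(0,5): no bracket -> illegal
(1,0): flips 1 -> legal
(1,1): no bracket -> illegal
(1,2): flips 1 -> legal
(1,3): flips 2 -> legal
(1,4): flips 1 -> legal
(2,5): no bracket -> illegal
(3,0): no bracket -> illegal
(3,1): flips 1 -> legal
(3,4): flips 1 -> legal
(3,5): no bracket -> illegal
(4,1): flips 1 -> legal
(4,4): no bracket -> illegal
(5,1): no bracket -> illegal
(5,2): flips 1 -> legal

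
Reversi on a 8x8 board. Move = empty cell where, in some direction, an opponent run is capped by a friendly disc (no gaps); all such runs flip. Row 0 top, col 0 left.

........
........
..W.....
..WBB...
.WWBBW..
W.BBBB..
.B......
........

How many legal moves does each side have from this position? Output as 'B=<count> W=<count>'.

Answer: B=11 W=9

Derivation:
-- B to move --
(1,1): flips 1 -> legal
(1,2): flips 3 -> legal
(1,3): no bracket -> illegal
(2,1): flips 1 -> legal
(2,3): no bracket -> illegal
(3,0): flips 1 -> legal
(3,1): flips 2 -> legal
(3,5): flips 1 -> legal
(3,6): flips 1 -> legal
(4,0): flips 2 -> legal
(4,6): flips 1 -> legal
(5,1): flips 1 -> legal
(5,6): flips 1 -> legal
(6,0): no bracket -> illegal
B mobility = 11
-- W to move --
(2,3): flips 1 -> legal
(2,4): flips 1 -> legal
(2,5): no bracket -> illegal
(3,5): flips 2 -> legal
(4,6): no bracket -> illegal
(5,1): no bracket -> illegal
(5,6): no bracket -> illegal
(6,0): no bracket -> illegal
(6,2): flips 1 -> legal
(6,3): flips 2 -> legal
(6,4): flips 1 -> legal
(6,5): flips 3 -> legal
(6,6): flips 3 -> legal
(7,0): no bracket -> illegal
(7,1): no bracket -> illegal
(7,2): flips 1 -> legal
W mobility = 9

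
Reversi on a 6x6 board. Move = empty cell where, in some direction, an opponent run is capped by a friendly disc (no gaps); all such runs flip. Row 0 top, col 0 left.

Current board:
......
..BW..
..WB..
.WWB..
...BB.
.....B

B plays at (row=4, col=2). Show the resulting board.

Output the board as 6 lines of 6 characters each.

Answer: ......
..BW..
..BB..
.WBB..
..BBB.
.....B

Derivation:
Place B at (4,2); scan 8 dirs for brackets.
Dir NW: opp run (3,1), next='.' -> no flip
Dir N: opp run (3,2) (2,2) capped by B -> flip
Dir NE: first cell 'B' (not opp) -> no flip
Dir W: first cell '.' (not opp) -> no flip
Dir E: first cell 'B' (not opp) -> no flip
Dir SW: first cell '.' (not opp) -> no flip
Dir S: first cell '.' (not opp) -> no flip
Dir SE: first cell '.' (not opp) -> no flip
All flips: (2,2) (3,2)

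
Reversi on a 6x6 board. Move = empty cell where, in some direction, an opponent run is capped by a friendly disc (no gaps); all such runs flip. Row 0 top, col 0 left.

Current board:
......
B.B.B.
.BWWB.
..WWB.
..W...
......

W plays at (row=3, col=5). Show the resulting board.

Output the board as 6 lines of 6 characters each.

Place W at (3,5); scan 8 dirs for brackets.
Dir NW: opp run (2,4), next='.' -> no flip
Dir N: first cell '.' (not opp) -> no flip
Dir NE: edge -> no flip
Dir W: opp run (3,4) capped by W -> flip
Dir E: edge -> no flip
Dir SW: first cell '.' (not opp) -> no flip
Dir S: first cell '.' (not opp) -> no flip
Dir SE: edge -> no flip
All flips: (3,4)

Answer: ......
B.B.B.
.BWWB.
..WWWW
..W...
......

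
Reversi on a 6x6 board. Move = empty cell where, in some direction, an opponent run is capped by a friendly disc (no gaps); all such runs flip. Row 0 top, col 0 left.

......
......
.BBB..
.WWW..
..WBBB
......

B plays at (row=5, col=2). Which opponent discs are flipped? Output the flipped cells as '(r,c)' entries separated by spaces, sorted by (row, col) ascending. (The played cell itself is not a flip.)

Answer: (3,2) (4,2)

Derivation:
Dir NW: first cell '.' (not opp) -> no flip
Dir N: opp run (4,2) (3,2) capped by B -> flip
Dir NE: first cell 'B' (not opp) -> no flip
Dir W: first cell '.' (not opp) -> no flip
Dir E: first cell '.' (not opp) -> no flip
Dir SW: edge -> no flip
Dir S: edge -> no flip
Dir SE: edge -> no flip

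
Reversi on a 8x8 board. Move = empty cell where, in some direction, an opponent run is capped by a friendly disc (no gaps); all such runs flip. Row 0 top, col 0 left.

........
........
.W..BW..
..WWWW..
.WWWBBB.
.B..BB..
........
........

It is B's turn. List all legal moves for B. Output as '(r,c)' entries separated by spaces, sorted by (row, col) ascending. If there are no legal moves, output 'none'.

(1,0): flips 3 -> legal
(1,1): no bracket -> illegal
(1,2): no bracket -> illegal
(1,4): no bracket -> illegal
(1,5): flips 2 -> legal
(1,6): no bracket -> illegal
(2,0): no bracket -> illegal
(2,2): flips 1 -> legal
(2,3): flips 1 -> legal
(2,6): flips 2 -> legal
(3,0): no bracket -> illegal
(3,1): flips 1 -> legal
(3,6): no bracket -> illegal
(4,0): flips 3 -> legal
(5,0): no bracket -> illegal
(5,2): no bracket -> illegal
(5,3): no bracket -> illegal

Answer: (1,0) (1,5) (2,2) (2,3) (2,6) (3,1) (4,0)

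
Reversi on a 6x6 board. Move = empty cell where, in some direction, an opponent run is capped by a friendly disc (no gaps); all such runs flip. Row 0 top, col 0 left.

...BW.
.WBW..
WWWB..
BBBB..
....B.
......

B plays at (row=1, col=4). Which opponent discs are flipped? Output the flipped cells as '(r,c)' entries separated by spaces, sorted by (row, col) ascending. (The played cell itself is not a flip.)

Dir NW: first cell 'B' (not opp) -> no flip
Dir N: opp run (0,4), next=edge -> no flip
Dir NE: first cell '.' (not opp) -> no flip
Dir W: opp run (1,3) capped by B -> flip
Dir E: first cell '.' (not opp) -> no flip
Dir SW: first cell 'B' (not opp) -> no flip
Dir S: first cell '.' (not opp) -> no flip
Dir SE: first cell '.' (not opp) -> no flip

Answer: (1,3)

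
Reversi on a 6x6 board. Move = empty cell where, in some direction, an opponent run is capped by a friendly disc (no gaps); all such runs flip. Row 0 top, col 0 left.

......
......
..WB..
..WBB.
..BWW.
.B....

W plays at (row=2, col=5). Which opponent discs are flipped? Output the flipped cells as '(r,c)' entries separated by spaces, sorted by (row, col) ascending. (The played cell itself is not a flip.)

Answer: (3,4)

Derivation:
Dir NW: first cell '.' (not opp) -> no flip
Dir N: first cell '.' (not opp) -> no flip
Dir NE: edge -> no flip
Dir W: first cell '.' (not opp) -> no flip
Dir E: edge -> no flip
Dir SW: opp run (3,4) capped by W -> flip
Dir S: first cell '.' (not opp) -> no flip
Dir SE: edge -> no flip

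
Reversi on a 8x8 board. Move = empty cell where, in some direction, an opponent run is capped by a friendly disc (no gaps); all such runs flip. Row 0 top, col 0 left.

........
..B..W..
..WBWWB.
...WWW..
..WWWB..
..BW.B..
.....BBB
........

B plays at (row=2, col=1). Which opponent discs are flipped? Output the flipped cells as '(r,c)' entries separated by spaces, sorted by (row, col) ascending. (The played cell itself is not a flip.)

Answer: (2,2)

Derivation:
Dir NW: first cell '.' (not opp) -> no flip
Dir N: first cell '.' (not opp) -> no flip
Dir NE: first cell 'B' (not opp) -> no flip
Dir W: first cell '.' (not opp) -> no flip
Dir E: opp run (2,2) capped by B -> flip
Dir SW: first cell '.' (not opp) -> no flip
Dir S: first cell '.' (not opp) -> no flip
Dir SE: first cell '.' (not opp) -> no flip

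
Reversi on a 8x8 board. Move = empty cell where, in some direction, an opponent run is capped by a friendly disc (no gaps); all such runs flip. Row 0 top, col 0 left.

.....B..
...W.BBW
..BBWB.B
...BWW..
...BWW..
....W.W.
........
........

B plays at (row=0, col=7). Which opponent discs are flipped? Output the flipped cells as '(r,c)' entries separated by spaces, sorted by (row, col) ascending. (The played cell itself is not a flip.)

Dir NW: edge -> no flip
Dir N: edge -> no flip
Dir NE: edge -> no flip
Dir W: first cell '.' (not opp) -> no flip
Dir E: edge -> no flip
Dir SW: first cell 'B' (not opp) -> no flip
Dir S: opp run (1,7) capped by B -> flip
Dir SE: edge -> no flip

Answer: (1,7)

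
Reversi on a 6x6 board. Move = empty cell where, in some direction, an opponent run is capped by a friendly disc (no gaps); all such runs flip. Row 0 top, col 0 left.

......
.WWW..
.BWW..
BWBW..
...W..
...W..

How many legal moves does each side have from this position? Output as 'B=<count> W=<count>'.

Answer: B=8 W=4

Derivation:
-- B to move --
(0,0): no bracket -> illegal
(0,1): flips 1 -> legal
(0,2): flips 2 -> legal
(0,3): flips 1 -> legal
(0,4): no bracket -> illegal
(1,0): no bracket -> illegal
(1,4): flips 1 -> legal
(2,0): no bracket -> illegal
(2,4): flips 2 -> legal
(3,4): flips 1 -> legal
(4,0): no bracket -> illegal
(4,1): flips 1 -> legal
(4,2): no bracket -> illegal
(4,4): no bracket -> illegal
(5,2): no bracket -> illegal
(5,4): flips 1 -> legal
B mobility = 8
-- W to move --
(1,0): flips 2 -> legal
(2,0): flips 1 -> legal
(4,0): no bracket -> illegal
(4,1): flips 1 -> legal
(4,2): flips 1 -> legal
W mobility = 4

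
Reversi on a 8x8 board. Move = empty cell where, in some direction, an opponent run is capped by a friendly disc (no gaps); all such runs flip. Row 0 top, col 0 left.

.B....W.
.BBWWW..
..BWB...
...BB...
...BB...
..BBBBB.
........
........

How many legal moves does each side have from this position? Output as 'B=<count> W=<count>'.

Answer: B=4 W=9

Derivation:
-- B to move --
(0,2): flips 1 -> legal
(0,3): flips 2 -> legal
(0,4): flips 2 -> legal
(0,5): no bracket -> illegal
(0,7): no bracket -> illegal
(1,6): flips 3 -> legal
(1,7): no bracket -> illegal
(2,5): no bracket -> illegal
(2,6): no bracket -> illegal
(3,2): no bracket -> illegal
B mobility = 4
-- W to move --
(0,0): no bracket -> illegal
(0,2): no bracket -> illegal
(0,3): no bracket -> illegal
(1,0): flips 2 -> legal
(2,0): no bracket -> illegal
(2,1): flips 1 -> legal
(2,5): flips 1 -> legal
(3,1): flips 1 -> legal
(3,2): no bracket -> illegal
(3,5): flips 1 -> legal
(4,1): no bracket -> illegal
(4,2): flips 2 -> legal
(4,5): flips 1 -> legal
(4,6): no bracket -> illegal
(4,7): no bracket -> illegal
(5,1): no bracket -> illegal
(5,7): no bracket -> illegal
(6,1): no bracket -> illegal
(6,2): no bracket -> illegal
(6,3): flips 3 -> legal
(6,4): flips 4 -> legal
(6,5): no bracket -> illegal
(6,6): no bracket -> illegal
(6,7): no bracket -> illegal
W mobility = 9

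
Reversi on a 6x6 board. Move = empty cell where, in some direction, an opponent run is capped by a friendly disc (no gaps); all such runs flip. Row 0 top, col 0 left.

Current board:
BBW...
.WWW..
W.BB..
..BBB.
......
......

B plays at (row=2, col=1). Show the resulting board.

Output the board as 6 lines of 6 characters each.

Answer: BBW...
.BWW..
WBBB..
..BBB.
......
......

Derivation:
Place B at (2,1); scan 8 dirs for brackets.
Dir NW: first cell '.' (not opp) -> no flip
Dir N: opp run (1,1) capped by B -> flip
Dir NE: opp run (1,2), next='.' -> no flip
Dir W: opp run (2,0), next=edge -> no flip
Dir E: first cell 'B' (not opp) -> no flip
Dir SW: first cell '.' (not opp) -> no flip
Dir S: first cell '.' (not opp) -> no flip
Dir SE: first cell 'B' (not opp) -> no flip
All flips: (1,1)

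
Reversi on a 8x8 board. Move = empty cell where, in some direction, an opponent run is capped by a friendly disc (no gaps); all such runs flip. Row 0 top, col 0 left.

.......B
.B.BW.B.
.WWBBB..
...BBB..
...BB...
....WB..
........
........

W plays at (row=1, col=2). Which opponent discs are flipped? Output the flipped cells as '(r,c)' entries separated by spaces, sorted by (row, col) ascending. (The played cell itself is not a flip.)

Dir NW: first cell '.' (not opp) -> no flip
Dir N: first cell '.' (not opp) -> no flip
Dir NE: first cell '.' (not opp) -> no flip
Dir W: opp run (1,1), next='.' -> no flip
Dir E: opp run (1,3) capped by W -> flip
Dir SW: first cell 'W' (not opp) -> no flip
Dir S: first cell 'W' (not opp) -> no flip
Dir SE: opp run (2,3) (3,4), next='.' -> no flip

Answer: (1,3)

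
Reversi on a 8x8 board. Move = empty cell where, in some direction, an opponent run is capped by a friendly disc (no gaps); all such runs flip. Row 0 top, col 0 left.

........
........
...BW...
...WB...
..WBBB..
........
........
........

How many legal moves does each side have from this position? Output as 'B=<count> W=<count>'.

Answer: B=5 W=7

Derivation:
-- B to move --
(1,3): no bracket -> illegal
(1,4): flips 1 -> legal
(1,5): no bracket -> illegal
(2,2): flips 1 -> legal
(2,5): flips 1 -> legal
(3,1): no bracket -> illegal
(3,2): flips 1 -> legal
(3,5): no bracket -> illegal
(4,1): flips 1 -> legal
(5,1): no bracket -> illegal
(5,2): no bracket -> illegal
(5,3): no bracket -> illegal
B mobility = 5
-- W to move --
(1,2): no bracket -> illegal
(1,3): flips 1 -> legal
(1,4): no bracket -> illegal
(2,2): flips 1 -> legal
(2,5): no bracket -> illegal
(3,2): no bracket -> illegal
(3,5): flips 1 -> legal
(3,6): no bracket -> illegal
(4,6): flips 3 -> legal
(5,2): no bracket -> illegal
(5,3): flips 1 -> legal
(5,4): flips 2 -> legal
(5,5): flips 1 -> legal
(5,6): no bracket -> illegal
W mobility = 7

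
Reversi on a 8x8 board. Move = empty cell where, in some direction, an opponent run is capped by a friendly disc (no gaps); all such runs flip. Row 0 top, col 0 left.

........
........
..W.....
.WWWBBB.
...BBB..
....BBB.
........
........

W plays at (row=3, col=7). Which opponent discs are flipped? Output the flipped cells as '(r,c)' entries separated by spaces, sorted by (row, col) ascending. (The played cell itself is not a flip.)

Answer: (3,4) (3,5) (3,6)

Derivation:
Dir NW: first cell '.' (not opp) -> no flip
Dir N: first cell '.' (not opp) -> no flip
Dir NE: edge -> no flip
Dir W: opp run (3,6) (3,5) (3,4) capped by W -> flip
Dir E: edge -> no flip
Dir SW: first cell '.' (not opp) -> no flip
Dir S: first cell '.' (not opp) -> no flip
Dir SE: edge -> no flip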